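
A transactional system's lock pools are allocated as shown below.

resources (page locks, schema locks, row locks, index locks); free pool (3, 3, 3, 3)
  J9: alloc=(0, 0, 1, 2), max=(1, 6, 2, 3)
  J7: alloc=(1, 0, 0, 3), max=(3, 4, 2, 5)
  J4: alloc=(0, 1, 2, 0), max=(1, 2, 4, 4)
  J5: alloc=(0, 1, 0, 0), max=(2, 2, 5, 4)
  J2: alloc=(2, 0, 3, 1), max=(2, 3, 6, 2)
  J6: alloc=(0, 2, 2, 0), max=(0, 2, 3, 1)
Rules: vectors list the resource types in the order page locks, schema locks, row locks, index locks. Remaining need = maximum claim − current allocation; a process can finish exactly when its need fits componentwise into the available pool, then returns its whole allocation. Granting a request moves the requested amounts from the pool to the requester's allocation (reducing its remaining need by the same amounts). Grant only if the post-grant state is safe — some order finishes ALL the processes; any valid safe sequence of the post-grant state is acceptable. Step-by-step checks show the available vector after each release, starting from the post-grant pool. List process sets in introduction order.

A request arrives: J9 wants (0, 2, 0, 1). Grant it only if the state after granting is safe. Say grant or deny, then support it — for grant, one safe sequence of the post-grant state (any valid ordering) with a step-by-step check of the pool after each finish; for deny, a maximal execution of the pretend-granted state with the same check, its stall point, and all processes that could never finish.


DENY. Granting would leave the state unsafe.
Key observation: after J6, J2 the pool peaks at (5, 3, 8, 3), and each blocked process is short somewhere: J9 on schema locks; J7 on schema locks; J4 on index locks; J5 on index locks.
Pretend the grant happened; the run J6, J2 goes as far as possible. Walking it through:
  pool = (3, 1, 3, 2)
  run J6 (needs (0, 0, 1, 1), free (3, 1, 3, 2)); after release of (0, 2, 2, 0) the pool is (3, 3, 5, 2)
  run J2 (needs (0, 3, 3, 1), free (3, 3, 5, 2)); after release of (2, 0, 3, 1) the pool is (5, 3, 8, 3)
  blocked: J9 wants (1, 4, 1, 0), pool (5, 3, 8, 3) — not enough schema locks
  blocked: J7 wants (2, 4, 2, 2), pool (5, 3, 8, 3) — not enough schema locks
  blocked: J4 wants (1, 1, 2, 4), pool (5, 3, 8, 3) — not enough index locks
  blocked: J5 wants (2, 1, 5, 4), pool (5, 3, 8, 3) — not enough index locks
Processes that could never finish after the grant: J9, J7, J4 and J5.


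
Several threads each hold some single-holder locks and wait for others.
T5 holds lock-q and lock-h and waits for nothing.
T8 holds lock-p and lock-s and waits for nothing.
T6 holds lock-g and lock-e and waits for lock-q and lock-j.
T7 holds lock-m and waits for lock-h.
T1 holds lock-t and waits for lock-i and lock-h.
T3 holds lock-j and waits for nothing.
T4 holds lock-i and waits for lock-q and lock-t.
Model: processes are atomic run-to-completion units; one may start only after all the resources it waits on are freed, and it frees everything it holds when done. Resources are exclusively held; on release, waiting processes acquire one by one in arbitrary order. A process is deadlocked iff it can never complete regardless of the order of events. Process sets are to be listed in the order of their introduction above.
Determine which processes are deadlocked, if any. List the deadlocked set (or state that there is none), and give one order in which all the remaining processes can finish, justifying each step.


Deadlocked: T1 and T4.
Key observation: T1 -> T4 -> T1 is a circular wait — nothing in it can go first; no other process is dragged down with it.
The rest can finish in the order T8, T5, T3, T6, T7.
Walking it through:
  T8 waits on nothing -> runs at once and releases lock-p and lock-s
  T5 waits on nothing -> runs at once and releases lock-q and lock-h
  T3 waits on nothing -> runs at once and releases lock-j
  T6 waits on lock-q and lock-j — all released -> runs and releases lock-g and lock-e
  T7 waits on lock-h — all released -> runs and releases lock-m


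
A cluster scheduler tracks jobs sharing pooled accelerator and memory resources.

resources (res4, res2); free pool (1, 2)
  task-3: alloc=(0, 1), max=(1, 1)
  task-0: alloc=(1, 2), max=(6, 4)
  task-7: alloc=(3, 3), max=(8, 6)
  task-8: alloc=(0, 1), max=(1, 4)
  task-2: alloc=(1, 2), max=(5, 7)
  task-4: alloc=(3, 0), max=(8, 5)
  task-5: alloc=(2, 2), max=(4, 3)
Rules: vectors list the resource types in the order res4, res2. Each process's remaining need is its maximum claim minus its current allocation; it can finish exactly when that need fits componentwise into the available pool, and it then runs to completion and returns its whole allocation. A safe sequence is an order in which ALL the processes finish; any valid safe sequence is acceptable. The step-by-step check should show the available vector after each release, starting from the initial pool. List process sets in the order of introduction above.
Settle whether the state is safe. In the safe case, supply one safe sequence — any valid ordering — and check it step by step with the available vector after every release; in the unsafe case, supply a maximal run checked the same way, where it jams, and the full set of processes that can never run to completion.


UNSAFE — no complete ordering exists.
Key observation: no order helps: past task-3, task-8, the free pool tops out at (1, 4), below what each blocked process needs in res4.
Going as far as possible: task-3, task-8; after that, nothing fits. Step-by-step check:
  pool = (1, 2)
  run task-3 (needs (1, 0), free (1, 2)); after release of (0, 1) the pool is (1, 3)
  run task-8 (needs (1, 3), free (1, 3)); after release of (0, 1) the pool is (1, 4)
  blocked: task-0 wants (5, 2), pool (1, 4) — not enough res4
  blocked: task-7 wants (5, 3), pool (1, 4) — not enough res4
  blocked: task-2 wants (4, 5), pool (1, 4) — not enough res4 and res2
  blocked: task-4 wants (5, 5), pool (1, 4) — not enough res4 and res2
  blocked: task-5 wants (2, 1), pool (1, 4) — not enough res4
Never able to finish: task-0, task-7, task-2, task-4 and task-5.


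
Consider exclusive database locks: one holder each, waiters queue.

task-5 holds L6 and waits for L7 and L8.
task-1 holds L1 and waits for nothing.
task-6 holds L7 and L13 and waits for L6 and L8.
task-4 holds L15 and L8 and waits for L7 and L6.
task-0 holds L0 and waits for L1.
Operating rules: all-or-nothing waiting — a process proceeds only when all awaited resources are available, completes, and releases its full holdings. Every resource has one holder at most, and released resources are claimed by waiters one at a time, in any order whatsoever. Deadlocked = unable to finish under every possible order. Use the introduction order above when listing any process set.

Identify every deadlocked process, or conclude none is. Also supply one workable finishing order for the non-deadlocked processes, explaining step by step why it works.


The deadlocked set is task-5, task-6 and task-4.
Key observation: the loop task-5 -> task-6 -> task-5 blocks itself forever; task-4 is caught in further circular waits.
One completion order for the rest: task-1, task-0.
Walking it through:
  task-1: no waits; runs immediately, freeing L1
  task-0 waits on L1 — all released -> runs and releases L0


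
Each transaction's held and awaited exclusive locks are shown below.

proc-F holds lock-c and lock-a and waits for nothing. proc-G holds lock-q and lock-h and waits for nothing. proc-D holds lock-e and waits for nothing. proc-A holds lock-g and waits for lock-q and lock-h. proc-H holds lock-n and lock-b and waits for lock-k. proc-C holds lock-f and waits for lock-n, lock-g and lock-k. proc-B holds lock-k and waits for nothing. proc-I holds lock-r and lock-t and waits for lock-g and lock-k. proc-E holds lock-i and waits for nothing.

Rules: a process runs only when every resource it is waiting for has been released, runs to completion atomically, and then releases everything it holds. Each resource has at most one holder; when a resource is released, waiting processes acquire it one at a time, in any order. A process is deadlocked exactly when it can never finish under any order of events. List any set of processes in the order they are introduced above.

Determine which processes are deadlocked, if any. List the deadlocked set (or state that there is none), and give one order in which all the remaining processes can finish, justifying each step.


Nothing here is deadlocked.
Key observation: no waiting chain loops back on itself — every chain ends at a process that waits on nothing, so everyone eventually runs.
One completion order for the rest: proc-G, proc-F, proc-B, proc-D, proc-E, proc-A, proc-H, proc-I, proc-C.
Check, step by step:
  proc-G: no waits; runs immediately, freeing lock-q and lock-h
  proc-F: no waits; runs immediately, freeing lock-c and lock-a
  proc-B: no waits; runs immediately, freeing lock-k
  proc-D: no waits; runs immediately, freeing lock-e
  proc-E: no waits; runs immediately, freeing lock-i
  proc-A: everything it awaited (lock-q and lock-h) is free; runs, freeing lock-g
  proc-H: everything it awaited (lock-k) is free; runs, freeing lock-n and lock-b
  proc-I: everything it awaited (lock-g and lock-k) is free; runs, freeing lock-r and lock-t
  proc-C: everything it awaited (lock-n, lock-g and lock-k) is free; runs, freeing lock-f


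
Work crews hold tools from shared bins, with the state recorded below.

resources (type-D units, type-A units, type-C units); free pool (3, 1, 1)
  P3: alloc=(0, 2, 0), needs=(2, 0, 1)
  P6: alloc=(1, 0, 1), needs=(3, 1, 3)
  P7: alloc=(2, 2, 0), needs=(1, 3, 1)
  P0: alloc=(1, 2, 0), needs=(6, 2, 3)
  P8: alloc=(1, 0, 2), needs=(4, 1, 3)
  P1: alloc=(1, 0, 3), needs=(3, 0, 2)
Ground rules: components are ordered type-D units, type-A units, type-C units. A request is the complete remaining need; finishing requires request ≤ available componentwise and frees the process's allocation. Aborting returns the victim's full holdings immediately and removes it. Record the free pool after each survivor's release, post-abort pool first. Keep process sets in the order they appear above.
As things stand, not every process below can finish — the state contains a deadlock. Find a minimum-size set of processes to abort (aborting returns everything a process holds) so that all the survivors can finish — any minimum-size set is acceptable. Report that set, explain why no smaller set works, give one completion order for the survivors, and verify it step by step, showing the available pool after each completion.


The answer: abort P1.
Key observation: P8 could never have finished before the abort; with (1, 0, 3) returned by P1, it fits at step 2.
Why nothing smaller works: aborting no one leaves the state deadlocked as given.
The survivors complete as P3, P8, P6, P7, P0. Verifying each step (starting from the post-abort pool):
  pool = (4, 1, 4)
  run P3 (needs (2, 0, 1), free (4, 1, 4)); after release of (0, 2, 0) the pool is (4, 3, 4)
  run P8 (needs (4, 1, 3), free (4, 3, 4)); after release of (1, 0, 2) the pool is (5, 3, 6)
  run P6 (needs (3, 1, 3), free (5, 3, 6)); after release of (1, 0, 1) the pool is (6, 3, 7)
  run P7 (needs (1, 3, 1), free (6, 3, 7)); after release of (2, 2, 0) the pool is (8, 5, 7)
  run P0 (needs (6, 2, 3), free (8, 5, 7)); after release of (1, 2, 0) the pool is (9, 7, 7)


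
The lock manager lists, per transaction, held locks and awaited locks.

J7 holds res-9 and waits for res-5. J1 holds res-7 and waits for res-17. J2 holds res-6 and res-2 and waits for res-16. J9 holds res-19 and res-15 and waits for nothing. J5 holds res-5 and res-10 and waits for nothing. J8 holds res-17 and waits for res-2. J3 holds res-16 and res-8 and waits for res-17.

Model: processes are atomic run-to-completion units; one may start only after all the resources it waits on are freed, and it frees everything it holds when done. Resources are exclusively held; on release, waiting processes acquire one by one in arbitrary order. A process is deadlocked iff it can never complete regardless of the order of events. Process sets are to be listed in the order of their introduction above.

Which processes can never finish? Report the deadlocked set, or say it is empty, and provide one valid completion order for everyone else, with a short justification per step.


Deadlocked set: J1, J2, J8 and J3.
Key observation: J8 -> J2 -> J3 -> J8 is a circular wait — nothing in it can go first; J1 waits into the deadlock from upstream.
The rest can finish in the order J9, J5, J7.
Step-by-step check:
  J9: no waits; runs immediately, freeing res-19 and res-15
  J5: no waits; runs immediately, freeing res-5 and res-10
  J7: everything it awaited (res-5) is free; runs, freeing res-9


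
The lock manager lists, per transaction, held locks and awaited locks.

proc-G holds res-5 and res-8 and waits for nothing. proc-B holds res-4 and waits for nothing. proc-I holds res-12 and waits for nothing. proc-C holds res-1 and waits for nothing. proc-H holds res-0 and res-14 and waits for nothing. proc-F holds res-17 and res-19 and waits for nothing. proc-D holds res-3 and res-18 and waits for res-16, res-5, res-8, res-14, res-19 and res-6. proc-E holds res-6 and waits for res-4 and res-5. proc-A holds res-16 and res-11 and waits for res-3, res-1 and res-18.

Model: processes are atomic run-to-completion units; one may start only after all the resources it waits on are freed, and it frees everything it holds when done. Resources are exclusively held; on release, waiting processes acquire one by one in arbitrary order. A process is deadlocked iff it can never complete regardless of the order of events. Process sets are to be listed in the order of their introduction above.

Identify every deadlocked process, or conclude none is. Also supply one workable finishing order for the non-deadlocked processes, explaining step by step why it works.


Deadlocked set: proc-D and proc-A.
Key observation: the loop proc-D -> proc-A -> proc-D blocks itself forever; no other process is dragged down with it.
The rest can finish in the order proc-G, proc-B, proc-F, proc-H, proc-I, proc-E, proc-C.
Step-by-step check:
  run proc-G (it waits on nothing); releases res-5 and res-8
  run proc-B (it waits on nothing); releases res-4
  run proc-F (it waits on nothing); releases res-17 and res-19
  run proc-H (it waits on nothing); releases res-0 and res-14
  run proc-I (it waits on nothing); releases res-12
  run proc-E (all its waits — res-4 and res-5 — are resolved); releases res-6
  run proc-C (it waits on nothing); releases res-1


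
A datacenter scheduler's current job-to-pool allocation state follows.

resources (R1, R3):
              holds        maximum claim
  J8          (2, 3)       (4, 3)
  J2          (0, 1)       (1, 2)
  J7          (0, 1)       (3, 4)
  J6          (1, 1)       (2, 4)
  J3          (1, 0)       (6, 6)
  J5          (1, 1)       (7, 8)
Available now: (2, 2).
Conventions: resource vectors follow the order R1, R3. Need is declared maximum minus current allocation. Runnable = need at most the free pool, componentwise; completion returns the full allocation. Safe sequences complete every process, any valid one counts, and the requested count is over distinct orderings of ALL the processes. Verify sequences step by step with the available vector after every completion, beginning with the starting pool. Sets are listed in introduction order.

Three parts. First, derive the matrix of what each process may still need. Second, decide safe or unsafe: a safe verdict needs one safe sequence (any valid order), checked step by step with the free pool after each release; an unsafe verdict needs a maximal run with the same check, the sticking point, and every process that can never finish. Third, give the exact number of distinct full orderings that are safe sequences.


(1) Remaining need (order R1, R3):
  J8: (2, 0)
  J2: (1, 1)
  J7: (3, 3)
  J6: (1, 3)
  J3: (5, 6)
  J5: (6, 7)
(2) The state is SAFE; one workable sequence: J2, J6, J8, J3, J5, J7.
Key observation: J6 is the earliest step where a requested resource binds exactly: need (1, 3), pool (2, 3) at its turn.
Step-by-step check:
  pool = (2, 2)
  run J2 (needs (1, 1), free (2, 2)); after release of (0, 1) the pool is (2, 3)
  run J6 (needs (1, 3), free (2, 3)); after release of (1, 1) the pool is (3, 4)
  run J8 (needs (2, 0), free (3, 4)); after release of (2, 3) the pool is (5, 7)
  run J3 (needs (5, 6), free (5, 7)); after release of (1, 0) the pool is (6, 7)
  run J5 (needs (6, 7), free (6, 7)); after release of (1, 1) the pool is (7, 8)
  run J7 (needs (3, 3), free (7, 8)); after release of (0, 1) the pool is (7, 9)
(3) Precisely 26 of the possible complete orderings are safe sequences.


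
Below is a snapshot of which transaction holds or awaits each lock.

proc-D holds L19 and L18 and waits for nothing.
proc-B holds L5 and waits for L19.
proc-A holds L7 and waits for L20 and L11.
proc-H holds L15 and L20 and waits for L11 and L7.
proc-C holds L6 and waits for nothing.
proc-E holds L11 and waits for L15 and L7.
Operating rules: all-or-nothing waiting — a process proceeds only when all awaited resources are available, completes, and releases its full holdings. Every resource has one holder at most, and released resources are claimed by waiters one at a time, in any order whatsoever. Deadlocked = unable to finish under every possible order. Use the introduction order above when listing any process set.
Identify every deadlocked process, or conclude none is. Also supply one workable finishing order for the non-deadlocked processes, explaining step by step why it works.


The deadlocked set is proc-A, proc-H and proc-E.
Key observation: along proc-A -> proc-H -> proc-A, each member waits on what the next one holds — a deadlock; proc-E is caught in further circular waits.
A valid finishing order for the others: proc-C, proc-D, proc-B.
Walking it through:
  run proc-C (it waits on nothing); releases L6
  run proc-D (it waits on nothing); releases L19 and L18
  proc-B waits on L19 — all released -> runs and releases L5


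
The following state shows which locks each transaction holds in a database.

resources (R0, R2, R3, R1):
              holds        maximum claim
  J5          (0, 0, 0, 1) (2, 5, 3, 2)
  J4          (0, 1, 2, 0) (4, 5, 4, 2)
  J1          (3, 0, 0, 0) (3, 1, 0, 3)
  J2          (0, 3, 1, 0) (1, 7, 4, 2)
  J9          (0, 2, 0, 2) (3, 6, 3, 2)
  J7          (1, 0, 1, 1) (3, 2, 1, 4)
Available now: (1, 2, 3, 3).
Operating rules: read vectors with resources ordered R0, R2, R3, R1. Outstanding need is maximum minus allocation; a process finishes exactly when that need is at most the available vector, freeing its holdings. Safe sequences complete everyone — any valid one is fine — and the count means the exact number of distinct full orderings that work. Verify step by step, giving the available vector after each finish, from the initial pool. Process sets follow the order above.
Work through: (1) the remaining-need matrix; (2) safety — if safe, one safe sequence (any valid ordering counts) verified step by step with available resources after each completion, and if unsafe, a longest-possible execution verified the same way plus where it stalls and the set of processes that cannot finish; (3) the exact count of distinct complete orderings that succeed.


(1) Need matrix, components ordered R0, R2, R3, R1:
  J5: (2, 5, 3, 1)
  J4: (4, 4, 2, 2)
  J1: (0, 1, 0, 3)
  J2: (1, 4, 3, 2)
  J9: (3, 4, 3, 0)
  J7: (2, 2, 0, 3)
(2) The state is UNSAFE.
Key observation: the wall is R2: completing J1, J7 brings the pool only to (5, 2, 4, 4), and all the rest need more.
Going as far as possible: J1, J7; after that, nothing fits. Step-by-step check:
  pool = (1, 2, 3, 3)
  J1 needs (0, 1, 0, 3) <= (1, 2, 3, 3) -> finishes; pool += (3, 0, 0, 0) = (4, 2, 3, 3)
  J7 needs (2, 2, 0, 3) <= (4, 2, 3, 3) -> finishes; pool += (1, 0, 1, 1) = (5, 2, 4, 4)
  J5 still needs (2, 5, 3, 1) but only (5, 2, 4, 4) is free — short on R2
  J4 still needs (4, 4, 2, 2) but only (5, 2, 4, 4) is free — short on R2
  J2 still needs (1, 4, 3, 2) but only (5, 2, 4, 4) is free — short on R2
  J9 still needs (3, 4, 3, 0) but only (5, 2, 4, 4) is free — short on R2
Permanently blocked: J5, J4, J2 and J9.
(3) Precisely 0 of the possible complete orderings are safe sequences.


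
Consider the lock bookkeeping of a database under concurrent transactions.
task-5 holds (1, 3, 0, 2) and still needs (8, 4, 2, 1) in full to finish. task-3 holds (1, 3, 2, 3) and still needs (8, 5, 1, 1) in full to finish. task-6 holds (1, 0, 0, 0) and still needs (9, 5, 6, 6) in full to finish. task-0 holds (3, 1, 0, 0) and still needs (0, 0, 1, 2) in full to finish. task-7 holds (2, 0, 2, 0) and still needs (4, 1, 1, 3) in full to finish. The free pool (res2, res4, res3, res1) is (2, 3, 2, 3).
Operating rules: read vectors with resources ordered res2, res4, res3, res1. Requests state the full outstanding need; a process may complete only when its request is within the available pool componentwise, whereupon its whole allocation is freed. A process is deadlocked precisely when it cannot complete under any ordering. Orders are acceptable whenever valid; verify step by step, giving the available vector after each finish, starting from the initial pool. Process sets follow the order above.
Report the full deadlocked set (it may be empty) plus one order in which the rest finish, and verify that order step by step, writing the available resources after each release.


Deadlocked set: task-5, task-3 and task-6.
Key observation: even finishing task-0, task-7 leaves just (7, 4, 4, 3) free — too little res2 for any of the remaining processes.
The rest can finish in the order task-0, task-7. Walking it through:
  pool = (2, 3, 2, 3)
  task-0: need (0, 0, 1, 2) fits (2, 3, 2, 3); releases (3, 1, 0, 0), pool now (5, 4, 2, 3)
  task-7: need (4, 1, 1, 3) fits (5, 4, 2, 3); releases (2, 0, 2, 0), pool now (7, 4, 4, 3)
None of the blocked processes ever fits:
  blocked: task-5 wants (8, 4, 2, 1), pool (7, 4, 4, 3) — not enough res2
  blocked: task-3 wants (8, 5, 1, 1), pool (7, 4, 4, 3) — not enough res2 and res4
  blocked: task-6 wants (9, 5, 6, 6), pool (7, 4, 4, 3) — not enough res2, res4, res3 and res1


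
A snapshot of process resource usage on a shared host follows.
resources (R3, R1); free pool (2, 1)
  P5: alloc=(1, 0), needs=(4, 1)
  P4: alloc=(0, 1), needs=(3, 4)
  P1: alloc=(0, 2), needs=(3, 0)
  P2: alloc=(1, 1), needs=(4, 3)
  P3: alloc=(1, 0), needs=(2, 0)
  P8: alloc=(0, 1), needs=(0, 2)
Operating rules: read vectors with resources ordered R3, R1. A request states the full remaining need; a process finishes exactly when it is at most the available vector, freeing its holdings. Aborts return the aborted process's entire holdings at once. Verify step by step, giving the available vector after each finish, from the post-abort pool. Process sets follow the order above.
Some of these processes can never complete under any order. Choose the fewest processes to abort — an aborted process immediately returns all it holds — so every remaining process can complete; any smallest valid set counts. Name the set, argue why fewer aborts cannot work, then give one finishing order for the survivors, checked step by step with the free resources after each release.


Abort P2.
Key observation: the returned (1, 1) from P2 is what brings P5 — unrunnable before, under any order — into play at step 5.
Why nothing smaller works: aborting no one leaves the state deadlocked as given.
Survivors finish in the order: P3, P1, P8, P4, P5. Walking it through (pool after the aborts first):
  pool = (3, 2)
  run P3 (needs (2, 0), free (3, 2)); after release of (1, 0) the pool is (4, 2)
  run P1 (needs (3, 0), free (4, 2)); after release of (0, 2) the pool is (4, 4)
  run P8 (needs (0, 2), free (4, 4)); after release of (0, 1) the pool is (4, 5)
  run P4 (needs (3, 4), free (4, 5)); after release of (0, 1) the pool is (4, 6)
  run P5 (needs (4, 1), free (4, 6)); after release of (1, 0) the pool is (5, 6)


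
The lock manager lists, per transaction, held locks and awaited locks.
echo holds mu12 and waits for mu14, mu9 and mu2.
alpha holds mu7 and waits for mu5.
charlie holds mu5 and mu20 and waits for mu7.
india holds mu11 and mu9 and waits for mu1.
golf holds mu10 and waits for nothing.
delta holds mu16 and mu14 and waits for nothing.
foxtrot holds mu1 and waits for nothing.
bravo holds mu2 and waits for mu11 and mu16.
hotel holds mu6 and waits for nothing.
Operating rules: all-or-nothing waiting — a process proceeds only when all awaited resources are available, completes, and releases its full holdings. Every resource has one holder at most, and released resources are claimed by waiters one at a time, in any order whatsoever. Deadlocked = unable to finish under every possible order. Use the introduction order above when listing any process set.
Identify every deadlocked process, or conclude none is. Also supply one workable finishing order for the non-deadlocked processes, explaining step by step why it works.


The deadlocked set is alpha and charlie.
Key observation: the knot is the closed ring of waits alpha -> charlie -> alpha; no other process is dragged down with it.
The rest can finish in the order delta, foxtrot, golf, hotel, india, bravo, echo.
Walking it through:
  delta: no waits; runs immediately, freeing mu16 and mu14
  foxtrot: no waits; runs immediately, freeing mu1
  golf: no waits; runs immediately, freeing mu10
  hotel: no waits; runs immediately, freeing mu6
  india: everything it awaited (mu1) is free; runs, freeing mu11 and mu9
  bravo: everything it awaited (mu11 and mu16) is free; runs, freeing mu2
  echo: everything it awaited (mu14, mu9 and mu2) is free; runs, freeing mu12


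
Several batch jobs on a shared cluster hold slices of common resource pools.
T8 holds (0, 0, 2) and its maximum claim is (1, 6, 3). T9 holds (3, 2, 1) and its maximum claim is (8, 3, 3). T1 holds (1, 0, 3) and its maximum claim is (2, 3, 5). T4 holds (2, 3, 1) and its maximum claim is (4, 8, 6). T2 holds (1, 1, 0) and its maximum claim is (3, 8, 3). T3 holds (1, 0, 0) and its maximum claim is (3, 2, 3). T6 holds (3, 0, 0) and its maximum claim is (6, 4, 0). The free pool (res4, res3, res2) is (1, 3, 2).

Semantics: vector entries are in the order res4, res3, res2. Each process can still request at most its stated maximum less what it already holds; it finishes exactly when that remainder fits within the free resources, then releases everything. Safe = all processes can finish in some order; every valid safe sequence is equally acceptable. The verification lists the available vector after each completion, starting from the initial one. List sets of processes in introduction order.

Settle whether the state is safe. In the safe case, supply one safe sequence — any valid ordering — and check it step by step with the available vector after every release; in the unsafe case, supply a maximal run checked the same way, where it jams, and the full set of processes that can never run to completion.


UNSAFE — no complete ordering exists.
Key observation: after T1, T3 the pool peaks at (3, 3, 5), and each blocked process is short somewhere: T8 on res3; T9 on res4; T4 on res3; T2 on res3; T6 on res3.
A maximal execution: T1, T3 — then nothing else fits. Walking it through:
  pool = (1, 3, 2)
  T1: need (1, 3, 2) fits (1, 3, 2); releases (1, 0, 3), pool now (2, 3, 5)
  T3: need (2, 2, 3) fits (2, 3, 5); releases (1, 0, 0), pool now (3, 3, 5)
  T8 cannot run: need (1, 6, 1) vs free (3, 3, 5) (insufficient res3)
  T9 cannot run: need (5, 1, 2) vs free (3, 3, 5) (insufficient res4)
  T4 cannot run: need (2, 5, 5) vs free (3, 3, 5) (insufficient res3)
  T2 cannot run: need (2, 7, 3) vs free (3, 3, 5) (insufficient res3)
  T6 cannot run: need (3, 4, 0) vs free (3, 3, 5) (insufficient res3)
Processes that can never finish: T8, T9, T4, T2 and T6.


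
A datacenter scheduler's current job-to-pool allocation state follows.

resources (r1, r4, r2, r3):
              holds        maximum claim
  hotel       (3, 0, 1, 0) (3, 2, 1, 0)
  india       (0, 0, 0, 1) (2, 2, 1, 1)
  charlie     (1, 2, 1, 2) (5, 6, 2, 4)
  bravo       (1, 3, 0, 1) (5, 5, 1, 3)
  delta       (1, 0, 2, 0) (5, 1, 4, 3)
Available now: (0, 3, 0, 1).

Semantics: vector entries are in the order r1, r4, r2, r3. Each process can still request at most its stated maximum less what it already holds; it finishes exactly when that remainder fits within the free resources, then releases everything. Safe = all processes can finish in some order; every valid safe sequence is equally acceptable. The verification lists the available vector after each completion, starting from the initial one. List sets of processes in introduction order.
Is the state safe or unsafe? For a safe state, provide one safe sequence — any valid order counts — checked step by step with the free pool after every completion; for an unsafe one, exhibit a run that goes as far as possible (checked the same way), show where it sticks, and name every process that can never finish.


UNSAFE.
Key observation: r1 is the bottleneck — with hotel, india done the pool holds (3, 3, 1, 2), short of every remaining need.
A maximal execution: hotel, india — then nothing else fits. Check, step by step:
  pool = (0, 3, 0, 1)
  run hotel (needs (0, 2, 0, 0), free (0, 3, 0, 1)); after release of (3, 0, 1, 0) the pool is (3, 3, 1, 1)
  run india (needs (2, 2, 1, 0), free (3, 3, 1, 1)); after release of (0, 0, 0, 1) the pool is (3, 3, 1, 2)
  blocked: charlie wants (4, 4, 1, 2), pool (3, 3, 1, 2) — not enough r1 and r4
  blocked: bravo wants (4, 2, 1, 2), pool (3, 3, 1, 2) — not enough r1
  blocked: delta wants (4, 1, 2, 3), pool (3, 3, 1, 2) — not enough r1, r2 and r3
Never able to finish: charlie, bravo and delta.


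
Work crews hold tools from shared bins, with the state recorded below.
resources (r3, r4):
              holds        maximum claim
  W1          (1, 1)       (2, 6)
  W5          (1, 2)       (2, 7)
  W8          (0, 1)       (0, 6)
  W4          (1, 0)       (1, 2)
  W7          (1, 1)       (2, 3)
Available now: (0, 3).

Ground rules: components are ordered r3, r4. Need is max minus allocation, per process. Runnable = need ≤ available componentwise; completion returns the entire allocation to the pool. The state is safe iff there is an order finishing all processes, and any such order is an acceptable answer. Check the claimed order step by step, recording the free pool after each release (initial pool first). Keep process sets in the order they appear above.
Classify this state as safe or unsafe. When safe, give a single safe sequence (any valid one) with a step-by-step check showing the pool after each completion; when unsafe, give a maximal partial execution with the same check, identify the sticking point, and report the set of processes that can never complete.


UNSAFE — no complete ordering exists.
Key observation: once W4, W7 finish, the pool peaks at (2, 4) — and every remaining process still needs more r4 than that.
Going as far as possible: W4, W7; after that, nothing fits. Verifying each step:
  pool = (0, 3)
  W4 needs (0, 2) <= (0, 3) -> finishes; pool += (1, 0) = (1, 3)
  W7 needs (1, 2) <= (1, 3) -> finishes; pool += (1, 1) = (2, 4)
  W1 still needs (1, 5) but only (2, 4) is free — short on r4
  W5 still needs (1, 5) but only (2, 4) is free — short on r4
  W8 still needs (0, 5) but only (2, 4) is free — short on r4
Permanently blocked: W1, W5 and W8.


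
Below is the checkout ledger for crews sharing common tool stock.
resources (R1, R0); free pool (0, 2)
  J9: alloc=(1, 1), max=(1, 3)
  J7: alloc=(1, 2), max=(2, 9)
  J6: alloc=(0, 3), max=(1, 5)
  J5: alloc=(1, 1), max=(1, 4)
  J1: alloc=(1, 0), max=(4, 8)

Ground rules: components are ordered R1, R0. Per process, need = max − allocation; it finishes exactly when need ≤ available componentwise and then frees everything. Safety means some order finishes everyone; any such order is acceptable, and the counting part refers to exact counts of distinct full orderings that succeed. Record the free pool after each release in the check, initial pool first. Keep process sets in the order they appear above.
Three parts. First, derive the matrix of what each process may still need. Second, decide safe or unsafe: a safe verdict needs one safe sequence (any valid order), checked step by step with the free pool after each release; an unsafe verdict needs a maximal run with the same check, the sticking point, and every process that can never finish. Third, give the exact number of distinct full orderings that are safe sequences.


(1) Outstanding need per process (order R1, R0):
  J9: (0, 2)
  J7: (1, 7)
  J6: (1, 2)
  J5: (0, 3)
  J1: (3, 8)
(2) SAFE, for example via the order J9, J5, J6, J7, J1.
Key observation: the first exact fit in this order is J9 — it needs (0, 2) with (0, 2) free, meeting a requested resource to the last unit.
Step-by-step check:
  pool = (0, 2)
  J9 needs (0, 2) <= (0, 2) -> finishes; pool += (1, 1) = (1, 3)
  J5 needs (0, 3) <= (1, 3) -> finishes; pool += (1, 1) = (2, 4)
  J6 needs (1, 2) <= (2, 4) -> finishes; pool += (0, 3) = (2, 7)
  J7 needs (1, 7) <= (2, 7) -> finishes; pool += (1, 2) = (3, 9)
  J1 needs (3, 8) <= (3, 9) -> finishes; pool += (1, 0) = (4, 9)
(3) Exactly 2 of the possible complete orderings are safe sequences.


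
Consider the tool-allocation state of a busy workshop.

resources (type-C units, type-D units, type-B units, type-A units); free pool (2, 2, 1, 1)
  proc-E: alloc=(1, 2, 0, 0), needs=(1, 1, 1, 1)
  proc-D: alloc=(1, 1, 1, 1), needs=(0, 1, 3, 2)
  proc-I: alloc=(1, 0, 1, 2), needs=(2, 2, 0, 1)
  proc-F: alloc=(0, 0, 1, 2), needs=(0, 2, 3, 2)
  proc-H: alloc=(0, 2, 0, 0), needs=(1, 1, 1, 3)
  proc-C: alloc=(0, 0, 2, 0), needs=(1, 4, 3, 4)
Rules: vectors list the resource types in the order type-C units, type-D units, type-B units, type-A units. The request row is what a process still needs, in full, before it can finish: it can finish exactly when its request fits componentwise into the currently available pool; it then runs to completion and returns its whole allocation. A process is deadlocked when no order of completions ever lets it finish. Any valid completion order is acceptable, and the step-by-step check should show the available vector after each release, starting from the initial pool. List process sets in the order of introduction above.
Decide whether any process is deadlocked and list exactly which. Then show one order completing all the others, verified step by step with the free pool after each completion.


Deadlocked: proc-D, proc-F and proc-C.
Key observation: after proc-I, proc-E, proc-H complete, (4, 6, 2, 3) is the best the pool ever gets, yet each leftover process wants more type-B units.
One completion order for the rest: proc-I, proc-E, proc-H. Walking it through:
  pool = (2, 2, 1, 1)
  proc-I needs (2, 2, 0, 1) <= (2, 2, 1, 1) -> finishes; pool += (1, 0, 1, 2) = (3, 2, 2, 3)
  proc-E needs (1, 1, 1, 1) <= (3, 2, 2, 3) -> finishes; pool += (1, 2, 0, 0) = (4, 4, 2, 3)
  proc-H needs (1, 1, 1, 3) <= (4, 4, 2, 3) -> finishes; pool += (0, 2, 0, 0) = (4, 6, 2, 3)
None of the blocked processes ever fits:
  blocked: proc-D wants (0, 1, 3, 2), pool (4, 6, 2, 3) — not enough type-B units
  blocked: proc-F wants (0, 2, 3, 2), pool (4, 6, 2, 3) — not enough type-B units
  blocked: proc-C wants (1, 4, 3, 4), pool (4, 6, 2, 3) — not enough type-B units and type-A units


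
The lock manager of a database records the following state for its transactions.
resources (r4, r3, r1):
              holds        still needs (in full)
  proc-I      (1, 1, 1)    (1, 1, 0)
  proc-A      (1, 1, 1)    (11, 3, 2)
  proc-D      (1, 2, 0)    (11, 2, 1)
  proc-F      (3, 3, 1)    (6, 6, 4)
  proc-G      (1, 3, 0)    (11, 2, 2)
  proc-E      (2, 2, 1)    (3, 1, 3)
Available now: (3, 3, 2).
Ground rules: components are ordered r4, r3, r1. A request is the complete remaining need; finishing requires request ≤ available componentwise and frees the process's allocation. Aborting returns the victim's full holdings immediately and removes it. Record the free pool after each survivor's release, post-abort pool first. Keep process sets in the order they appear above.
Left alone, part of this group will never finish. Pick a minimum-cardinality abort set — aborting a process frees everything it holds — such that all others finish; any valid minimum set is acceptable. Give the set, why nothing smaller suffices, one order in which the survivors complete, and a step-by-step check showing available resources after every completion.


The answer: abort proc-A and proc-G.
Key observation: no ordering could ever have run proc-D before the abort of proc-A and proc-G; with (2, 4, 1) back in the pool it fits at step 4.
Minimality, checking each single-abort alternative: proc-I alone leaves proc-A blocked (short on r4); proc-A alone leaves proc-D blocked (short on r4); proc-D alone leaves proc-A blocked (short on r4); proc-F alone leaves proc-A blocked (short on r4); proc-G alone leaves proc-A blocked (short on r4); proc-E alone leaves proc-A blocked (short on r4).
Survivors finish in the order: proc-I, proc-E, proc-F, proc-D. Check, step by step (pool after the aborts first):
  pool = (5, 7, 3)
  proc-I: need (1, 1, 0) fits (5, 7, 3); releases (1, 1, 1), pool now (6, 8, 4)
  proc-E: need (3, 1, 3) fits (6, 8, 4); releases (2, 2, 1), pool now (8, 10, 5)
  proc-F: need (6, 6, 4) fits (8, 10, 5); releases (3, 3, 1), pool now (11, 13, 6)
  proc-D: need (11, 2, 1) fits (11, 13, 6); releases (1, 2, 0), pool now (12, 15, 6)


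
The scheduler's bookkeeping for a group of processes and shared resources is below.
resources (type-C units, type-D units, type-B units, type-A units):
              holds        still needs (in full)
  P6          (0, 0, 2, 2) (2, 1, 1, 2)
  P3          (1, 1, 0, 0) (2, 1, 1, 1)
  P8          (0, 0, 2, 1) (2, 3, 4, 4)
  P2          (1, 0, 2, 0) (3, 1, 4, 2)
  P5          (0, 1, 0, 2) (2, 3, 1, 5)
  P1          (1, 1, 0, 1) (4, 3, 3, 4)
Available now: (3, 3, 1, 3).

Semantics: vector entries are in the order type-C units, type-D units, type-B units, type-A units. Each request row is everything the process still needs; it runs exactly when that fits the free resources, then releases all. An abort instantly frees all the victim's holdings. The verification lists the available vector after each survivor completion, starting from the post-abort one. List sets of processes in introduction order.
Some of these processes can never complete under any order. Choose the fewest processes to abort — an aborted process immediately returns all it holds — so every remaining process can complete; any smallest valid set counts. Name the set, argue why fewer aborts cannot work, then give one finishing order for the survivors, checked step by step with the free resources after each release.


Minimum abort set: P8.
Key observation: no ordering could ever have run P2 before the abort of P8; with (0, 0, 2, 1) back in the pool it fits at step 2.
No smaller set exists: with zero aborts the deadlock remains.
One survivor order: P6, P2, P5, P1, P3. Walking it through (post-abort pool first):
  pool = (3, 3, 3, 4)
  P6: need (2, 1, 1, 2) fits (3, 3, 3, 4); releases (0, 0, 2, 2), pool now (3, 3, 5, 6)
  P2: need (3, 1, 4, 2) fits (3, 3, 5, 6); releases (1, 0, 2, 0), pool now (4, 3, 7, 6)
  P5: need (2, 3, 1, 5) fits (4, 3, 7, 6); releases (0, 1, 0, 2), pool now (4, 4, 7, 8)
  P1: need (4, 3, 3, 4) fits (4, 4, 7, 8); releases (1, 1, 0, 1), pool now (5, 5, 7, 9)
  P3: need (2, 1, 1, 1) fits (5, 5, 7, 9); releases (1, 1, 0, 0), pool now (6, 6, 7, 9)


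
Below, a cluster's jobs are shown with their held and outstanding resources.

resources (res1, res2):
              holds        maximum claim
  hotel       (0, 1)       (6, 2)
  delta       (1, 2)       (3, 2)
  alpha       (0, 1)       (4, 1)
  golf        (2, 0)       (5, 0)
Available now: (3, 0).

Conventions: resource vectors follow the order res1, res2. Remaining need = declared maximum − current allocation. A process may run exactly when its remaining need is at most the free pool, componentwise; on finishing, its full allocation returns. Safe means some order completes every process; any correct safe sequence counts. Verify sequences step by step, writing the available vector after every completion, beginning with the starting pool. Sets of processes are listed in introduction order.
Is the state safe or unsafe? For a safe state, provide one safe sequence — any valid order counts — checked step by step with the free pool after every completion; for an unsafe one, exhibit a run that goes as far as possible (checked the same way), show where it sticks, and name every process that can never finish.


The state is SAFE; one workable sequence: golf, delta, alpha, hotel.
Key observation: golf is the earliest step where a requested resource binds exactly: need (3, 0), pool (3, 0) at its turn.
Walking it through:
  pool = (3, 0)
  run golf (needs (3, 0), free (3, 0)); after release of (2, 0) the pool is (5, 0)
  run delta (needs (2, 0), free (5, 0)); after release of (1, 2) the pool is (6, 2)
  run alpha (needs (4, 0), free (6, 2)); after release of (0, 1) the pool is (6, 3)
  run hotel (needs (6, 1), free (6, 3)); after release of (0, 1) the pool is (6, 4)
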